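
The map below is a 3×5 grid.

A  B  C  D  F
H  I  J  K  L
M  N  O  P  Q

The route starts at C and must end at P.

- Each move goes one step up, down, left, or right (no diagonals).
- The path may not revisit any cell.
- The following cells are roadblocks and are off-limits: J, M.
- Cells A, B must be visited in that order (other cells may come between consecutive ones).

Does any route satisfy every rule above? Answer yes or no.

no

Ignoring the required order, 1 revisit-free route from C to P passes through all of A and B; the waypoint orders that occur are B → A (1) — never A → B.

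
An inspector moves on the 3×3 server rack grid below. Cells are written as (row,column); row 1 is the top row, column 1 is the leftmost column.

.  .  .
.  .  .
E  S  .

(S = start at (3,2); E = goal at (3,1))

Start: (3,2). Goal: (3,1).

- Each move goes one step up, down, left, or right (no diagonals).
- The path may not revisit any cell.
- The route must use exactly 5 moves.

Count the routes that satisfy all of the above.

Need simple routes of exactly 5 moves from (3,2) to (3,1) (Manhattan distance 1, so 2 moves are spent on a detour and 2 undoing it).
Enumerating: (3,2) (2,2) (1,2) (1,1) (2,1) (3,1) | (3,2) (3,3) (2,3) (2,2) (2,1) (3,1).
That gives 2 routes.

2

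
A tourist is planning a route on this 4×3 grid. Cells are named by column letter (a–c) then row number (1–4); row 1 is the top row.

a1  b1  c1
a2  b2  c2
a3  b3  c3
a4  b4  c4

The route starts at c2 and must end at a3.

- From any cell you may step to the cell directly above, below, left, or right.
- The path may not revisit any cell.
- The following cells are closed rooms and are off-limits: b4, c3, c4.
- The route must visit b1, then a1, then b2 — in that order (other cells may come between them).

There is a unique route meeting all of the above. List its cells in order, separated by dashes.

The waypoints must appear in the order b1, a1, b2, with no cell reused.
Route from c2: up to c1, 2× left (reaching a1), down to a2, right to b2, down to b3, left to a3 — 7 moves in all.
Check: order respected (b1 at step 2, a1 at step 3, b2 at step 5).

c2 - c1 - b1 - a1 - a2 - b2 - b3 - a3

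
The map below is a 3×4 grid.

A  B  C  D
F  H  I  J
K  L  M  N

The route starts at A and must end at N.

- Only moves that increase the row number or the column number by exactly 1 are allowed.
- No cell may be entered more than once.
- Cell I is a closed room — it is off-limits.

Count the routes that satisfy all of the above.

A right/down-only route from A to N makes exactly 2 down-moves and 3 right-moves in some order.
With no other constraints that would be C(5,2) = 10 routes.
Subtract routes through each blocked cell (inclusion–exclusion for overlaps): − through I: 6 → 4.
That gives 4 routes.

4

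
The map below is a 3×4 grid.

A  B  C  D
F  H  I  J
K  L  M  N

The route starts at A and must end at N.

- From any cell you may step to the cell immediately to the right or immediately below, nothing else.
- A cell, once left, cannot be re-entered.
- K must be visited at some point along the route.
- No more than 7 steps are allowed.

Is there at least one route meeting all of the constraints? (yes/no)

yes

One route that works: A → F → K → L → M → N.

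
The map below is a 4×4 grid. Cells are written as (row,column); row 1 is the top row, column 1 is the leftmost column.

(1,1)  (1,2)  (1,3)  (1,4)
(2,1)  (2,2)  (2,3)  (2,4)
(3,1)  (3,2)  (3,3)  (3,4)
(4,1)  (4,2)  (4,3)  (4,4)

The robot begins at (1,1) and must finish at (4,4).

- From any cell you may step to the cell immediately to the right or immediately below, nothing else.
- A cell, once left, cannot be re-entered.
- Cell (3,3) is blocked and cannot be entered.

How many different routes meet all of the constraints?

A right/down-only route from (1,1) to (4,4) makes exactly 3 down-moves and 3 right-moves in some order.
With no other constraints that would be C(6,3) = 20 routes.
Subtract routes through each blocked cell (inclusion–exclusion for overlaps): − through (3,3): 12 → 8.
That gives 8 routes.

8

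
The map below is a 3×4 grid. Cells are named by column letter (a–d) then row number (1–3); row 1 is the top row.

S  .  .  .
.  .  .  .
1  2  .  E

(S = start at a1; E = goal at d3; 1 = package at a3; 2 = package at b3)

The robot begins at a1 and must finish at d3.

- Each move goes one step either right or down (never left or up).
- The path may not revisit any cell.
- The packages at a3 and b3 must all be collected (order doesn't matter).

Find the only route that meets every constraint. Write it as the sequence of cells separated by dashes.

a1 - a2 - a3 - b3 - c3 - d3

Moves only go right or down, so the column and row indices never decrease.
Route from a1: 2× down (reaching a3), 3× right (reaching d3) — 5 moves in all.
Check: all required cells visited.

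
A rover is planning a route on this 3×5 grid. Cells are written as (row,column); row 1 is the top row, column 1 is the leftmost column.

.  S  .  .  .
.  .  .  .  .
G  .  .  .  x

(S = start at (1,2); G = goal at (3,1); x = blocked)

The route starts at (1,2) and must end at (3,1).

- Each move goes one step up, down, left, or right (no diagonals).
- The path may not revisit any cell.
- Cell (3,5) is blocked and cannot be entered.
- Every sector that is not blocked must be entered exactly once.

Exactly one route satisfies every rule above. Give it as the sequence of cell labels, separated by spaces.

Need to visit all 14 open cells exactly once, starting at (1,2) and ending at (3,1).
Cell (1,1) has only two open neighbours ((2,1) and (1,2)), so the path must pass straight through it: one of those is the cell it's entered from and the other is where it exits.
Route from (1,2): left 1 to (1,1), down 1 to (2,1), right 2 to (2,3), up 1 to (1,3), right 2 to (1,5), down 1 to (2,5), left 1 to (2,4), down 1 to (3,4), left 3 to (3,1) — 13 moves in all.
Check: all 14 open cells covered.

(1,2) (1,1) (2,1) (2,2) (2,3) (1,3) (1,4) (1,5) (2,5) (2,4) (3,4) (3,3) (3,2) (3,1)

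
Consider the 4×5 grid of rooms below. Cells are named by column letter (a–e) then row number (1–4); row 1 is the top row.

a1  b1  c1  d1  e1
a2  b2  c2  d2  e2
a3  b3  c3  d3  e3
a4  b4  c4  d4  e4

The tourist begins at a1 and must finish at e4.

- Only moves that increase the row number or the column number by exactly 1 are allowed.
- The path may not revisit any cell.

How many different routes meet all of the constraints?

A right/down-only route from a1 to e4 makes exactly 3 down-moves and 4 right-moves in some order.
With no other constraints that would be C(7,3) = 35 routes.
That gives 35 routes.

35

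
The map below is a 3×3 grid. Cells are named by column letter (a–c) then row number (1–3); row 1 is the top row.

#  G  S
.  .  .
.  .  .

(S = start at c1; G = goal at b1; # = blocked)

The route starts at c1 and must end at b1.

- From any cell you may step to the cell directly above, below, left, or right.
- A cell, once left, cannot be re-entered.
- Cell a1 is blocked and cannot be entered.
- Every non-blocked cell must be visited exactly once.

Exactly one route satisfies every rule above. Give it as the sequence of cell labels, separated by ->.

c1 -> c2 -> c3 -> b3 -> a3 -> a2 -> b2 -> b1

Need to visit all 8 open cells exactly once, starting at c1 and ending at b1.
Cell a3 has only two open neighbours (a2 and b3), so the path must pass straight through it: one of those is the cell it's entered from and the other is where it exits.
Route from c1: 2× down (reaching c3), 2× left (reaching a3), up to a2, right to b2, up to b1 — 7 moves in all.
Check: all 8 open cells covered.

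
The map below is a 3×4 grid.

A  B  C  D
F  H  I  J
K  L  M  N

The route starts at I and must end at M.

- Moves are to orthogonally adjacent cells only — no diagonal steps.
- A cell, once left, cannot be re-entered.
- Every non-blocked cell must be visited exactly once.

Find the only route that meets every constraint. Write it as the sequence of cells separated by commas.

Need to visit all 12 open cells exactly once, starting at I and ending at M.
Cell D has only two open neighbours (J and C), so the path must pass straight through it: one of those is the cell it's entered from and the other is where it exits.
Route from I: left to H, down to L, left to K, 2× up (reaching A), 3× right (reaching D), 2× down (reaching N), left to M — 11 moves in all.
Check: all 12 open cells covered.

I, H, L, K, F, A, B, C, D, J, N, M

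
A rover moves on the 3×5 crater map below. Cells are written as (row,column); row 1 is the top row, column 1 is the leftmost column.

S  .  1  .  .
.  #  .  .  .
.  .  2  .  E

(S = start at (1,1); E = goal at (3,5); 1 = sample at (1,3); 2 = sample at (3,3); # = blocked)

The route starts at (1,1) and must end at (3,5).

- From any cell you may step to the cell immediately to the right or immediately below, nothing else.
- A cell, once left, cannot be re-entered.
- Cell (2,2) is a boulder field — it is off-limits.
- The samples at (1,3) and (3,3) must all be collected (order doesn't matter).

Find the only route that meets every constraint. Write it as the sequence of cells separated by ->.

Moves only go right or down, so the column and row indices never decrease.
Route from (1,1): right 2 to (1,3), down 2 to (3,3), right 2 to (3,5) — 6 moves in all.
Check: all required cells visited.

(1,1) -> (1,2) -> (1,3) -> (2,3) -> (3,3) -> (3,4) -> (3,5)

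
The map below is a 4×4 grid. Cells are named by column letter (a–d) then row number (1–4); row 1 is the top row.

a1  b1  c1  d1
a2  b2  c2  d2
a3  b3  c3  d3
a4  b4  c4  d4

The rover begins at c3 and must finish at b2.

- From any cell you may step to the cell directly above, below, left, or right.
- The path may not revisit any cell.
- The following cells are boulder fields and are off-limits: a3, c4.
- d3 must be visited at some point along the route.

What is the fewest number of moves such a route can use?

Any route passes through d3 somewhere between c3 and b2. Summing Manhattan distances along the two legs (c3 → d3 → b2) gives a lower bound of 1 + 3 = 4 moves.
A route of 4 moves achieves this: c3 → d3 → d2 → c2 → b2.
Since 4 matches the lower bound, it is optimal.

4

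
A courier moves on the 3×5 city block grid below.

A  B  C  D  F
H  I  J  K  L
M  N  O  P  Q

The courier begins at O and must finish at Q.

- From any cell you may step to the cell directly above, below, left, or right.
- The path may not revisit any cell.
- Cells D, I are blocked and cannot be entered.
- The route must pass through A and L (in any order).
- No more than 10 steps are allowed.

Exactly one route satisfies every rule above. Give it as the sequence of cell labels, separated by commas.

O, N, M, H, A, B, C, J, K, L, Q

Any route must reach A and L and still end at Q within 10 moves, so the order of the required stops is forced.
Route from O: 2× left (reaching M), 2× up (reaching A), 2× right (reaching C), down to J, 2× right (reaching L), down to Q — 10 moves in all.
Check: all required cells visited; 10 ≤ 10 moves.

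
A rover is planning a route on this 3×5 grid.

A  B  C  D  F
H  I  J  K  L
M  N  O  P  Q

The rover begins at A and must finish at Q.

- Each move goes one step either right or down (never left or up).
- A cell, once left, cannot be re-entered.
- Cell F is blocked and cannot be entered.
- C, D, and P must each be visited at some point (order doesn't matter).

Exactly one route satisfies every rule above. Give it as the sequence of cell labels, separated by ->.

Moves only go right or down, so the column and row indices never decrease.
Route from A: right 3 to D, down 2 to P, right 1 to Q — 6 moves in all.
Check: all required cells visited.

A -> B -> C -> D -> K -> P -> Q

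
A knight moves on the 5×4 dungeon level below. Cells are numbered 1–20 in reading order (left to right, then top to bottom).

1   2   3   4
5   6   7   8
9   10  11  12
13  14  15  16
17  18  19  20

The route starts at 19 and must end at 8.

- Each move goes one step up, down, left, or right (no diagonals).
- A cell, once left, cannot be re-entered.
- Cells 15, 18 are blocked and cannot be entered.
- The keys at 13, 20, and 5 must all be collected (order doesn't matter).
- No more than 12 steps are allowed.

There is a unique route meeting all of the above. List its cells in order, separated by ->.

The budget equals the shortest possible length, so every move has to be on a shortest route through the required cells.
Route from 19: right to 20, 2× up (reaching 12), 2× left (reaching 10), down to 14, left to 13, 2× up (reaching 5), 3× right (reaching 8) — 12 moves in all.
Check: all required cells visited; 12 ≤ 12 moves.

19 -> 20 -> 16 -> 12 -> 11 -> 10 -> 14 -> 13 -> 9 -> 5 -> 6 -> 7 -> 8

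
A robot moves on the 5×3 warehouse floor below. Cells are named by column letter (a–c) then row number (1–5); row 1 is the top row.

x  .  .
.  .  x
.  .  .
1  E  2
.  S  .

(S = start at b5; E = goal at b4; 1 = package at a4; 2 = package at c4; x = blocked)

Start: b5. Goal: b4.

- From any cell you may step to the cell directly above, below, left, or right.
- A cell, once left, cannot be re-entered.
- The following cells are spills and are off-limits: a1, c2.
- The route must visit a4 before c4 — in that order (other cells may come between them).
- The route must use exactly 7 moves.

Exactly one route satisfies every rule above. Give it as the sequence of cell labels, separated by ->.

The waypoints must appear in the order a4, c4, with no cell reused.
Route from b5: left 1 to a5, up 2 to a3, right 2 to c3, down 1 to c4, left 1 to b4 — 7 moves in all.
Check: order respected (1 at step 2, 2 at step 6); 7 moves as required.

b5 -> a5 -> a4 -> a3 -> b3 -> c3 -> c4 -> b4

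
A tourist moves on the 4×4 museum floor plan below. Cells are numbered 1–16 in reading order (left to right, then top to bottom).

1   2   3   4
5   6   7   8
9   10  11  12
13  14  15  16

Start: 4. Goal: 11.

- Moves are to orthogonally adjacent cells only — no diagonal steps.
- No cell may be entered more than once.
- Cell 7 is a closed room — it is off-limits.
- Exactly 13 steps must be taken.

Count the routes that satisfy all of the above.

2

Need simple routes of exactly 13 moves from 4 to 11 (Manhattan distance 3, so 5 moves are spent on a detour and 5 undoing it).
Enumerating: 4 8 12 16 15 14 13 9 5 1 2 6 10 11 | 4 3 2 1 5 6 10 9 13 14 15 16 12 11.
That gives 2 routes.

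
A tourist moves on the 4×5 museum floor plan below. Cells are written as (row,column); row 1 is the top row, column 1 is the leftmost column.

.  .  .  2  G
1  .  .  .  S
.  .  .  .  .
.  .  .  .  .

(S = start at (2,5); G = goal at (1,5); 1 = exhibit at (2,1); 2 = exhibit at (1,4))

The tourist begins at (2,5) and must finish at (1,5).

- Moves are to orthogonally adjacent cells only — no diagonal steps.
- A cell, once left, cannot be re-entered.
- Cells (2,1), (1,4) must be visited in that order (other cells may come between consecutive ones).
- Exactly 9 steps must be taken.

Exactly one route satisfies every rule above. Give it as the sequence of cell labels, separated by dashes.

The waypoints must appear in the order (2,1), (1,4), with no cell reused.
Route from (2,5): 4× left (reaching (2,1)), up to (1,1), 4× right (reaching (1,5)) — 9 moves in all.
Check: order respected (1 at step 4, 2 at step 8); 9 moves as required.

(2,5) - (2,4) - (2,3) - (2,2) - (2,1) - (1,1) - (1,2) - (1,3) - (1,4) - (1,5)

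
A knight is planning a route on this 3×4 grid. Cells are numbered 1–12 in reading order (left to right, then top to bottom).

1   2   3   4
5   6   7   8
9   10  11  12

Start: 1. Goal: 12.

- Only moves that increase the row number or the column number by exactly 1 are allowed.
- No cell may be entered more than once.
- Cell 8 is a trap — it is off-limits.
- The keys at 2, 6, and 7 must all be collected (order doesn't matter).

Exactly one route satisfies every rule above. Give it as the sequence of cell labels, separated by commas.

Moves only go right or down, so the column and row indices never decrease.
Route from 1: right to 2, down to 6, right to 7, down to 11, right to 12 — 5 moves in all.
Check: all required cells visited.

1, 2, 6, 7, 11, 12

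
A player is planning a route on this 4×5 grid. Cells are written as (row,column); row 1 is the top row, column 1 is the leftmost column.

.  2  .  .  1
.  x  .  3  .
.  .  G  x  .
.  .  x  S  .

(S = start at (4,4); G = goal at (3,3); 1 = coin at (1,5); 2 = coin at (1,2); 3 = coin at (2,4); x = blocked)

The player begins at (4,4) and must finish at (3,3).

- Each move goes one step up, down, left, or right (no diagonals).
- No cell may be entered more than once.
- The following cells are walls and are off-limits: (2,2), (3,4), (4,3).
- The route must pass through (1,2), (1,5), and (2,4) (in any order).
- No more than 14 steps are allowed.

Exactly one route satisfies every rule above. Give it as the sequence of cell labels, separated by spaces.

(4,4) (4,5) (3,5) (2,5) (1,5) (1,4) (2,4) (2,3) (1,3) (1,2) (1,1) (2,1) (3,1) (3,2) (3,3)

The 14-move cap with required stops at (1,2), (1,5), (2,4) leaves no slack for detours.
Route from (4,4): right to (4,5), 3× up (reaching (1,5)), left to (1,4), down to (2,4), left to (2,3), up to (1,3), 2× left (reaching (1,1)), 2× down (reaching (3,1)), 2× right (reaching (3,3)) — 14 moves in all.
Check: all required cells visited; 14 ≤ 14 moves.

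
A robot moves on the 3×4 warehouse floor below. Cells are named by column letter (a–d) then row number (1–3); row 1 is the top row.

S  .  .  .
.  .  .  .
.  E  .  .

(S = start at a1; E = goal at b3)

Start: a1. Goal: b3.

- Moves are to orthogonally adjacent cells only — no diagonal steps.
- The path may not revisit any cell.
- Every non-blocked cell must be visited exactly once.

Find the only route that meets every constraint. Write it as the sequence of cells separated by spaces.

Need to visit all 12 open cells exactly once, starting at a1 and ending at b3.
Route from a1: 3× right (reaching d1), 2× down (reaching d3), left to c3, up to c2, 2× left (reaching a2), down to a3, right to b3 — 11 moves in all.
Check: all 12 open cells covered.

a1 b1 c1 d1 d2 d3 c3 c2 b2 a2 a3 b3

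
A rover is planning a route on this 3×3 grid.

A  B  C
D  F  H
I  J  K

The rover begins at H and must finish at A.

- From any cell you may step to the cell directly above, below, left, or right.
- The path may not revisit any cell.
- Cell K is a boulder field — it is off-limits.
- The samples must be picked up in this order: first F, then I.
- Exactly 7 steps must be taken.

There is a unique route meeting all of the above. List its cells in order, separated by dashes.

H - C - B - F - J - I - D - A

The waypoints must appear in the order F, I, with no cell reused.
Route from H: up 1 to C, left 1 to B, down 2 to J, left 1 to I, up 2 to A — 7 moves in all.
Check: order respected (F at step 3, I at step 5); 7 moves as required.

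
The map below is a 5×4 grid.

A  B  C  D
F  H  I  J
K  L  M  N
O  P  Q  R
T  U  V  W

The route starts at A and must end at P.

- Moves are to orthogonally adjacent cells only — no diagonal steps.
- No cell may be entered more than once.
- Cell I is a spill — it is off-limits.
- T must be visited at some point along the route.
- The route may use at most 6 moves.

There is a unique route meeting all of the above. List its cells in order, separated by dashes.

A - F - K - O - T - U - P

The budget equals the shortest possible length, so every move has to be on a shortest route through the required cells.
Route from A: 4× down (reaching T), right to U, up to P — 6 moves in all.
Check: all required cells visited; 6 ≤ 6 moves.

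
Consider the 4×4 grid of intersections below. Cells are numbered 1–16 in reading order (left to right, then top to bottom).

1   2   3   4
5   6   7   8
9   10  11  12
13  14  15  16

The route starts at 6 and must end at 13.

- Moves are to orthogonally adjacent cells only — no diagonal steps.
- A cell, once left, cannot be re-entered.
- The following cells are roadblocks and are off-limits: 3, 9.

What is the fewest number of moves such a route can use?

3

The Manhattan distance from 6 to 13 is |2−4| + |2−1| = 3, so at least 3 moves are needed.
A route of 3 moves achieves this: 6 → 10 → 14 → 13.
Since 3 matches the lower bound, it is optimal.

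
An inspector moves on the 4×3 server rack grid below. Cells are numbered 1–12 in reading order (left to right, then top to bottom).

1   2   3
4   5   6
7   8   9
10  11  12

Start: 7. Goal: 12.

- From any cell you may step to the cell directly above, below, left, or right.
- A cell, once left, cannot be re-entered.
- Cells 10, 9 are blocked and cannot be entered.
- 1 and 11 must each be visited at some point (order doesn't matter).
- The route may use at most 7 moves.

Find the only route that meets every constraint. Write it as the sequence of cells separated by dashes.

The budget equals the shortest possible length, so every move has to be on a shortest route through the required cells.
Route from 7: 2× up (reaching 1), right to 2, 3× down (reaching 11), right to 12 — 7 moves in all.
Check: all required cells visited; 7 ≤ 7 moves.

7 - 4 - 1 - 2 - 5 - 8 - 11 - 12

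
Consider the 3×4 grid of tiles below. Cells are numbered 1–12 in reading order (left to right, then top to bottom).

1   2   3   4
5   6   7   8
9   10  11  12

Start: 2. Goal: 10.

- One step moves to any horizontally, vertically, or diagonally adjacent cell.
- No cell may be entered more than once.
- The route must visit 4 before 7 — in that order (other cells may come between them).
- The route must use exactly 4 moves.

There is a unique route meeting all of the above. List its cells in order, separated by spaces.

2 3 4 7 10

The waypoints must appear in the order 4, 7, with no cell reused.
Route from 2: right 2 to 4, down-left 2 to 10 — 4 moves in all.
Check: order respected (4 at step 2, 7 at step 3); 4 moves as required.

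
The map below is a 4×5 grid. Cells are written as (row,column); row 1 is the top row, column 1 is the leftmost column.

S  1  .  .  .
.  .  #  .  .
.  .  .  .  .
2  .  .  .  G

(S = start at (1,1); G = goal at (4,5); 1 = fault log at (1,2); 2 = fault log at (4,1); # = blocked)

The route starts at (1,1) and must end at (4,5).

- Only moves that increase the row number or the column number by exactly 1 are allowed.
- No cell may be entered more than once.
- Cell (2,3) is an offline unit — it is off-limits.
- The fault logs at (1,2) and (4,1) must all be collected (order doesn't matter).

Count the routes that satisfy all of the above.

A right/down-only route from (1,1) to (4,5) makes exactly 3 down-moves and 4 right-moves in some order.
With no other constraints that would be C(7,3) = 35 routes.
(4,1) is below but to the left of (1,2): going (1,2) → (4,1) would need a leftward move and (4,1) → (1,2) an upward move, so no right/down-only route can visit both required cells.
No route satisfies every constraint, so the count is 0.

0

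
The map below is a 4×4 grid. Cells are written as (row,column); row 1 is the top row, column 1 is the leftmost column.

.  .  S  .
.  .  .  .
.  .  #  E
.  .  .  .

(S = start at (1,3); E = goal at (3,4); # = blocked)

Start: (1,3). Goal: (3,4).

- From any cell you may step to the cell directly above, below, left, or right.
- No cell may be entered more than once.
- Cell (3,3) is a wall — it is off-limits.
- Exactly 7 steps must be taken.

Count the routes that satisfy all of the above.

Need simple routes of exactly 7 moves from (1,3) to (3,4) (Manhattan distance 3, so 2 moves are spent on a detour and 2 undoing it).
Enumerating: (1,3) (2,3) (2,2) (3,2) (4,2) (4,3) (4,4) (3,4) | (1,3) (1,2) (2,2) (3,2) (4,2) (4,3) (4,4) (3,4) | (1,3) (1,2) (1,1) (2,1) (2,2) (2,3) (2,4) (3,4).
That gives 3 routes.

3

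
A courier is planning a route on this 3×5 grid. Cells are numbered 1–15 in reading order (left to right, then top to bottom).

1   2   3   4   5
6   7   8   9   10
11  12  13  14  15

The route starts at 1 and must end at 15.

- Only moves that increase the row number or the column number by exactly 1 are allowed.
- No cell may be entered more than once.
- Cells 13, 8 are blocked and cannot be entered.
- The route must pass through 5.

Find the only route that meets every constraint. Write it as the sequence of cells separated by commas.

1, 2, 3, 4, 5, 10, 15

Moves only go right or down, so the column and row indices never decrease.
Route from 1: right 4 to 5, down 2 to 15 — 6 moves in all.
Check: all required cells visited.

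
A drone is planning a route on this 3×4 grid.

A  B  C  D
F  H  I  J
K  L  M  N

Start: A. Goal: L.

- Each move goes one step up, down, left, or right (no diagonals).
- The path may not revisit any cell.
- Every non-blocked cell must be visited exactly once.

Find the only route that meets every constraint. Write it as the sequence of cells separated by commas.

Need to visit all 12 open cells exactly once, starting at A and ending at L.
Cell N has only two open neighbours (J and M), so the path must pass straight through it: one of those is the cell it's entered from and the other is where it exits.
Route from A: 3× right (reaching D), 2× down (reaching N), left to M, up to I, 2× left (reaching F), down to K, right to L — 11 moves in all.
Check: all 12 open cells covered.

A, B, C, D, J, N, M, I, H, F, K, L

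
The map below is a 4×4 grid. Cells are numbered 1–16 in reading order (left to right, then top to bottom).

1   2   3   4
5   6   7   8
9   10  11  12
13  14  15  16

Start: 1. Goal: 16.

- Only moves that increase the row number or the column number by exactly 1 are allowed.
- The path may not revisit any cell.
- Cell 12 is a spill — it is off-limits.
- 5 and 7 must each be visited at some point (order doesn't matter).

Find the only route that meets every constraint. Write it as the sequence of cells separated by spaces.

1 5 6 7 11 15 16

Moves only go right or down, so the column and row indices never decrease.
Route from 1: down to 5, 2× right (reaching 7), 2× down (reaching 15), right to 16 — 6 moves in all.
Check: all required cells visited.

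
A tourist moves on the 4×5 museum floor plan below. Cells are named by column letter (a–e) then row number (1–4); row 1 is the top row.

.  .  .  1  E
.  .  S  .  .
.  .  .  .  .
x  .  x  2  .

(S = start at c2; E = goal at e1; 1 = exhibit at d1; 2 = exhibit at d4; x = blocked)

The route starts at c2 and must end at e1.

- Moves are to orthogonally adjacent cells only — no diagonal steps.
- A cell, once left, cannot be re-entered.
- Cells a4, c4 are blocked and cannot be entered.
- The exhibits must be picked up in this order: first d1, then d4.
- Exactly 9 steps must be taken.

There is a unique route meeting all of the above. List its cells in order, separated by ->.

The waypoints must appear in the order d1, d4, with no cell reused.
Route from c2: up 1 to c1, right 1 to d1, down 3 to d4, right 1 to e4, up 3 to e1 — 9 moves in all.
Check: order respected (1 at step 2, 2 at step 5); 9 moves as required.

c2 -> c1 -> d1 -> d2 -> d3 -> d4 -> e4 -> e3 -> e2 -> e1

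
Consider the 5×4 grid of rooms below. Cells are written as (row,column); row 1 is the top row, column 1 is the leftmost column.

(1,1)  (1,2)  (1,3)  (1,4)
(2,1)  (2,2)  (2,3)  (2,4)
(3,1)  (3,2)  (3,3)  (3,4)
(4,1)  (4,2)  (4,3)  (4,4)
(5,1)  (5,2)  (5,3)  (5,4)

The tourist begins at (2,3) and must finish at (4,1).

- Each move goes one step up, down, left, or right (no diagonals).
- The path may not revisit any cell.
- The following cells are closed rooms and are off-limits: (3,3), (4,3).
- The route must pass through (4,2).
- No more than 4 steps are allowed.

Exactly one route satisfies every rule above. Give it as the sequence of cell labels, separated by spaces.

(2,3) (2,2) (3,2) (4,2) (4,1)

Any route must reach (4,2) and still end at (4,1) within 4 moves, so the order of the required stops is forced.
Route from (2,3): left to (2,2), 2× down (reaching (4,2)), left to (4,1) — 4 moves in all.
Check: all required cells visited; 4 ≤ 4 moves.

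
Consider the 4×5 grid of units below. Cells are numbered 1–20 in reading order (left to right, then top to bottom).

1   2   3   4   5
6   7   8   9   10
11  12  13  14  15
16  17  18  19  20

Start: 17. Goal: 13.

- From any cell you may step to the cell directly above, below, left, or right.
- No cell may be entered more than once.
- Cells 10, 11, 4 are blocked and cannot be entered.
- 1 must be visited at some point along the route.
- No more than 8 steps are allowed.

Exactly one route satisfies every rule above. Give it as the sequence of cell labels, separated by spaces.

Any route must reach 1 and still end at 13 within 8 moves, so the order of the required stops is forced.
Route from 17: 2× up (reaching 7), left to 6, up to 1, 2× right (reaching 3), 2× down (reaching 13) — 8 moves in all.
Check: all required cells visited; 8 ≤ 8 moves.

17 12 7 6 1 2 3 8 13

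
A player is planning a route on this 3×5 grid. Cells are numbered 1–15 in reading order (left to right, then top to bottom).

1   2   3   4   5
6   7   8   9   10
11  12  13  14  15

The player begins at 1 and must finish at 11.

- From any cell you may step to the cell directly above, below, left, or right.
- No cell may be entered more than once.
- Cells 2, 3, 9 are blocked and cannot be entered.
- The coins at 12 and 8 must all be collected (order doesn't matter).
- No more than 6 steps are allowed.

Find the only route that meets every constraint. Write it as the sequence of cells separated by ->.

1 -> 6 -> 7 -> 8 -> 13 -> 12 -> 11

The budget equals the shortest possible length, so every move has to be on a shortest route through the required cells.
Route from 1: down 1 to 6, right 2 to 8, down 1 to 13, left 2 to 11 — 6 moves in all.
Check: all required cells visited; 6 ≤ 6 moves.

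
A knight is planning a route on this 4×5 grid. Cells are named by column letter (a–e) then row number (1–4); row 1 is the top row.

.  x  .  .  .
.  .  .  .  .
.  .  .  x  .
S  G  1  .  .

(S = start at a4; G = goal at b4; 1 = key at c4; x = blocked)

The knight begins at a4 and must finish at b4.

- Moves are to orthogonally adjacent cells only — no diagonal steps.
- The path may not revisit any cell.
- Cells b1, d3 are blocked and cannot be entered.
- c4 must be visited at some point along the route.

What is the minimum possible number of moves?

Any route passes through c4 somewhere between a4 and b4. Summing Manhattan distances along the two legs (a4 → c4 → b4) gives a lower bound of 2 + 1 = 3 moves.
The shortest route satisfying every rule uses 5 moves: a4 → a3 → b3 → c3 → c4 → b4.
The bound of 3 isn't tight here; checking systematically, no route of length 3 through 4 satisfies every constraint, so 5 is the minimum.

5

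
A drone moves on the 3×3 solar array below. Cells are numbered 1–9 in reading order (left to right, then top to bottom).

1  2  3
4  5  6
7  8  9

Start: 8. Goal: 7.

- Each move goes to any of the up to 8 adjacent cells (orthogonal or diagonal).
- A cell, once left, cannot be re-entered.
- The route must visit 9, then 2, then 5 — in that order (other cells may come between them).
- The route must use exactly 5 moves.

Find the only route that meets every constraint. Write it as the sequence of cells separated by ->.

8 -> 9 -> 6 -> 2 -> 5 -> 7

The waypoints must appear in the order 9, 2, 5, with no cell reused.
Route from 8: right 1 to 9, up 1 to 6, up-left 1 to 2, down 1 to 5, down-left 1 to 7 — 5 moves in all.
Check: order respected (9 at step 1, 2 at step 3, 5 at step 4); 5 moves as required.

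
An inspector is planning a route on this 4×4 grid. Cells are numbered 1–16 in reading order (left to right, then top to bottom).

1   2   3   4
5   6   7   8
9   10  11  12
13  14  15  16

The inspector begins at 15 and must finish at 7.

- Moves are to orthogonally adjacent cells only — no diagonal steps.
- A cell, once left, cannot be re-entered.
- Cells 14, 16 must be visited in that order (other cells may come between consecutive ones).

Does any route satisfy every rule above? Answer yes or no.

no

Ignoring the required order, 9 revisit-free routes from 15 to 7 pass through all of 14 and 16; the waypoint orders that occur are 16 → 14 (9) — never 14 → 16.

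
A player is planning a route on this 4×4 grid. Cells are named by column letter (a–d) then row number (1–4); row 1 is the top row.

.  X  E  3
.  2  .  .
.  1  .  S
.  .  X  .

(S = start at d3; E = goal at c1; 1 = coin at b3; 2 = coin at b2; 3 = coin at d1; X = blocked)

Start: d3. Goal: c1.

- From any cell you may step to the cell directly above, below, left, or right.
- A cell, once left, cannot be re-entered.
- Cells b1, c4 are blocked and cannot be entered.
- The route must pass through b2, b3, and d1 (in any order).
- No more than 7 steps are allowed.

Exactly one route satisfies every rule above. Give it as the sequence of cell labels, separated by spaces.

d3 c3 b3 b2 c2 d2 d1 c1

Any route must reach b2, b3, and d1 and still end at c1 within 7 moves, so the order of the required stops is forced.
Route from d3: 2× left (reaching b3), up to b2, 2× right (reaching d2), up to d1, left to c1 — 7 moves in all.
Check: all required cells visited; 7 ≤ 7 moves.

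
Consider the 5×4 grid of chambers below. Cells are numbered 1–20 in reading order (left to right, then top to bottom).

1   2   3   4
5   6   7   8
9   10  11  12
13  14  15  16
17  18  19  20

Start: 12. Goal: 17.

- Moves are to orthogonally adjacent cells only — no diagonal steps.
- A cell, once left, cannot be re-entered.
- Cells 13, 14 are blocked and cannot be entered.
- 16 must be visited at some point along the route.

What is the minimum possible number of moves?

Any route passes through 16 somewhere between 12 and 17. Summing Manhattan distances along the two legs (12 → 16 → 17) gives a lower bound of 1 + 4 = 5 moves.
A route of 5 moves achieves this: 12 → 16 → 20 → 19 → 18 → 17.
Since 5 matches the lower bound, it is optimal.

5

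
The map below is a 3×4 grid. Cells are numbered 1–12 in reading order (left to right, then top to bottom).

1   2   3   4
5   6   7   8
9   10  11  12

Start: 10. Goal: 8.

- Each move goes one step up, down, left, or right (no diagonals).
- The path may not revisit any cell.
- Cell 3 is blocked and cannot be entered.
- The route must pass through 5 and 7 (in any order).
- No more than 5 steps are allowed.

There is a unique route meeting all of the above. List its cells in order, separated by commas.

Any route must reach 5 and 7 and still end at 8 within 5 moves, so the order of the required stops is forced.
Route from 10: left 1 to 9, up 1 to 5, right 3 to 8 — 5 moves in all.
Check: all required cells visited; 5 ≤ 5 moves.

10, 9, 5, 6, 7, 8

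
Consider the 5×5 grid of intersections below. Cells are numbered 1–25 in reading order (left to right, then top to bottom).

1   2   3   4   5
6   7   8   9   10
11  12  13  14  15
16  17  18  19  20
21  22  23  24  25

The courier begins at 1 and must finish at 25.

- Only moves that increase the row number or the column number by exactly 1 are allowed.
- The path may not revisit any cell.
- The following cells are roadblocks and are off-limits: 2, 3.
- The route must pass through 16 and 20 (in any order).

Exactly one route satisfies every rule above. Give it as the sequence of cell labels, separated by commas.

1, 6, 11, 16, 17, 18, 19, 20, 25

Moves only go right or down, so the column and row indices never decrease.
Route from 1: down 3 to 16, right 4 to 20, down 1 to 25 — 8 moves in all.
Check: all required cells visited.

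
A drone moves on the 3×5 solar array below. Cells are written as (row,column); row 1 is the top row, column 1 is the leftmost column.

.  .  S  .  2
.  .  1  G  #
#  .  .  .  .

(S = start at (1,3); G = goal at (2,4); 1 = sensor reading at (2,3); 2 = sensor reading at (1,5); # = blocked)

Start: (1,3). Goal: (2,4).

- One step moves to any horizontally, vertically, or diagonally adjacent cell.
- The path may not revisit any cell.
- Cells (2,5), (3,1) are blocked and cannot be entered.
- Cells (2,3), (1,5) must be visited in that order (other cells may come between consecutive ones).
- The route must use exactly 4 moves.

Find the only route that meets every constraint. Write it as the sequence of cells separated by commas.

(1,3), (2,3), (1,4), (1,5), (2,4)

The waypoints must appear in the order (2,3), (1,5), with no cell reused.
Route from (1,3): down to (2,3), up-right to (1,4), right to (1,5), down-left to (2,4) — 4 moves in all.
Check: order respected (1 at step 1, 2 at step 3); 4 moves as required.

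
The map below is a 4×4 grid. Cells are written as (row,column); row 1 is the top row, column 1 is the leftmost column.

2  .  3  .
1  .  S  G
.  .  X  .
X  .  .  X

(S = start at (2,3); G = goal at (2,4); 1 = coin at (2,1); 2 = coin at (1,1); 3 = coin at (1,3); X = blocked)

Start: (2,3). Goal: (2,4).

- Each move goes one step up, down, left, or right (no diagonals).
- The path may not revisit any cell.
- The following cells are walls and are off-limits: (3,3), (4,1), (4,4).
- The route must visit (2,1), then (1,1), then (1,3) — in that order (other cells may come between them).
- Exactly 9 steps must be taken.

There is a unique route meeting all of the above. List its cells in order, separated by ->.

The waypoints must appear in the order (2,1), (1,1), (1,3), with no cell reused.
Route from (2,3): left 1 to (2,2), down 1 to (3,2), left 1 to (3,1), up 2 to (1,1), right 3 to (1,4), down 1 to (2,4) — 9 moves in all.
Check: order respected (1 at step 4, 2 at step 5, 3 at step 7); 9 moves as required.

(2,3) -> (2,2) -> (3,2) -> (3,1) -> (2,1) -> (1,1) -> (1,2) -> (1,3) -> (1,4) -> (2,4)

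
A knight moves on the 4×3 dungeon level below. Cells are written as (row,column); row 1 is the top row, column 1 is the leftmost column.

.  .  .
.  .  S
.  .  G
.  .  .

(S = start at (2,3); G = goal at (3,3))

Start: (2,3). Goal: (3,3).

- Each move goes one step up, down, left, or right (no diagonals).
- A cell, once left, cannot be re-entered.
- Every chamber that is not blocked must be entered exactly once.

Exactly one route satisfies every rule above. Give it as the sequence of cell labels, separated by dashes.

Need to visit all 12 open cells exactly once, starting at (2,3) and ending at (3,3).
Cell (4,1) has only two open neighbours ((3,1) and (4,2)), so the path must pass straight through it: one of those is the cell it's entered from and the other is where it exits.
Route from (2,3): up 1 to (1,3), left 2 to (1,1), down 1 to (2,1), right 1 to (2,2), down 1 to (3,2), left 1 to (3,1), down 1 to (4,1), right 2 to (4,3), up 1 to (3,3) — 11 moves in all.
Check: all 12 open cells covered.

(2,3) - (1,3) - (1,2) - (1,1) - (2,1) - (2,2) - (3,2) - (3,1) - (4,1) - (4,2) - (4,3) - (3,3)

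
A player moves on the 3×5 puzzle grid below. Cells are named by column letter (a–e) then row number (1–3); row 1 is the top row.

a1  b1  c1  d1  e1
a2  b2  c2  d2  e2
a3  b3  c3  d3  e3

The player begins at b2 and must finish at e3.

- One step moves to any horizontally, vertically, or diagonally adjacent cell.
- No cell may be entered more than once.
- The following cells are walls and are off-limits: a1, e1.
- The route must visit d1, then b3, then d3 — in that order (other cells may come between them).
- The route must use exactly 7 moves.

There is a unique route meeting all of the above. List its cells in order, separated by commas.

b2, c1, d1, c2, b3, c3, d3, e3

The waypoints must appear in the order d1, b3, d3, with no cell reused.
Route from b2: up-right to c1, right to d1, 2× down-left (reaching b3), 3× right (reaching e3) — 7 moves in all.
Check: order respected (d1 at step 2, b3 at step 4, d3 at step 6); 7 moves as required.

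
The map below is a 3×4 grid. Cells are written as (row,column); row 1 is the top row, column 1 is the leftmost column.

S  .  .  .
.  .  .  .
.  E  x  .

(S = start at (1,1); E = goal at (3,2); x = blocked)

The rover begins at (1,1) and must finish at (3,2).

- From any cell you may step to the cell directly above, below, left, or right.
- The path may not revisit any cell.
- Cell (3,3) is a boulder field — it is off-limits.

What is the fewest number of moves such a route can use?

3

The Manhattan distance from (1,1) to (3,2) is |1−3| + |1−2| = 3, so at least 3 moves are needed.
A route of 3 moves achieves this: (1,1) → (2,1) → (3,1) → (3,2).
Since 3 matches the lower bound, it is optimal.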